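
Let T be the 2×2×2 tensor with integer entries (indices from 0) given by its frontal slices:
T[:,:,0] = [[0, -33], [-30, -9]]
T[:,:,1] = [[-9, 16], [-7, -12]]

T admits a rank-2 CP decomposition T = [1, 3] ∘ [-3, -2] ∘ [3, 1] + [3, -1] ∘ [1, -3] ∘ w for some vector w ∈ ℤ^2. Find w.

Subtract the known terms from T to get the rank-1 residual R = [3, -1] ∘ [1, -3] ∘ w, so R[i,j,k] = a[i]·b[j]·w[k]. Pick indices with nonzero a[0]·b[0] = (3)·(1) = 3. Only the fibre through (0,0,·) is needed: R[0,0,:] = T[0,0,:] − Σₗ aₗ[0]bₗ[0]cₗ = [0, -9] − (1)·(-3)·[3, 1] = [9, -6]. Then w[k] = R[0,0,k] / 3 for each k, giving w = [9, -6] / 3 = [3, -2].

w = [3, -2]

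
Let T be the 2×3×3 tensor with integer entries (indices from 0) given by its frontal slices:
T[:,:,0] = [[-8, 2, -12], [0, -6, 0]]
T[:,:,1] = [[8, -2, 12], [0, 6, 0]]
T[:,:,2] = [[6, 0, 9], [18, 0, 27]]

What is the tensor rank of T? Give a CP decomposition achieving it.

rank(T) = 2

Lower bound: the mode-2 unfolding of T (rows indexed by j, columns by (i,k) = (0,0), (0,1), (0,2), (1,0), (1,1), (1,2)) is [[-8, 8, 6, 0, 0, 18], [2, -2, 0, -6, 6, 0], [-12, 12, 9, 0, 0, 27]].
There the 2×2 minor on rows j ∈ {0, 1}, columns (i,k) ∈ {(0,0), (0,2)} is det [[-8, 6], [2, 0]] = -12 ≠ 0, so this unfolding has rank ≥ 2; CP rank is at least every unfolding rank, so rank(T) ≥ 2. (This is only a lower bound: in general the CP rank may exceed every unfolding rank, so we still need to exhibit 2 rank-1 terms summing to T.)
Upper bound — finding two terms. Write S_k = T[:,:,k] for the frontal slices: S₀ = [[-8, 2, -12], [0, -6, 0]], S₁ = [[8, -2, 12], [0, 6, 0]], S₂ = [[6, 0, 9], [18, 0, 27]].
If T = a₁ ⊗ b₁ ⊗ c₁ + a₂ ⊗ b₂ ⊗ c₂ then each S_k = c₁[k]·a₁b₁ᵀ + c₂[k]·a₂b₂ᵀ. S₀ and S₂ are linearly independent, so a₁b₁ᵀ and a₂b₂ᵀ must span the same plane of matrices: they are the rank-1 matrices of the form x·S₀ + y·S₂.
The 2×2 minor of x·S₀ + y·S₂ on rows {0,1}, columns {0,1} is 48·x² − 72·xy = 24·(2·x − 3·y)(x), vanishing at (x:y) = (3:2) and (0:1).
M₁ = 3·S₀ + 2·S₂ = [[-12, 6, -18], [36, -18, 54]] = (-6)·[1, -3][2, -1, 3]ᵀ and M₂ = S₂ = [[6, 0, 9], [18, 0, 27]] = 3·[1, 3][2, 0, 3]ᵀ, so take a₁ = [1, -3], b₁ = [2, -1, 3], a₂ = [1, 3], b₂ = [2, 0, 3].
Each slice is an integer combination of E₁ = a₁b₁ᵀ and E₂ = a₂b₂ᵀ: S₀ = −2·E₁ − 2·E₂, S₁ = 2·E₁ + 2·E₂, S₂ = 3·E₂; reading off coefficients, c₁ = [-2, 2, 0] and c₂ = [-2, 2, 3].
Hence T = [1, -3] ⊗ [2, -1, 3] ⊗ [-2, 2, 0] + [1, 3] ⊗ [2, 0, 3] ⊗ [-2, 2, 3], so rank(T) ≤ 2.
These bounds meet, so rank(T) = 2.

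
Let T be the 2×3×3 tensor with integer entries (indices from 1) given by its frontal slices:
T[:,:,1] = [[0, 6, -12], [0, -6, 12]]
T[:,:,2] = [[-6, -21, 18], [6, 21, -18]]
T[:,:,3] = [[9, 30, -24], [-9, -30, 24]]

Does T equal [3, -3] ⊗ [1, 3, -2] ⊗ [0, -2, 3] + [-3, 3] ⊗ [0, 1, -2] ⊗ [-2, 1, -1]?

Yes

Reconstruct entrywise from the claimed factors. For example, T[2,1,2] = 6 and Σₗ aₗ[2]bₗ[1]cₗ[2] = (-3)·(1)·(-2) + (3)·(0)·(1) = 6; checking all 18 entries, every one matches. The claim holds.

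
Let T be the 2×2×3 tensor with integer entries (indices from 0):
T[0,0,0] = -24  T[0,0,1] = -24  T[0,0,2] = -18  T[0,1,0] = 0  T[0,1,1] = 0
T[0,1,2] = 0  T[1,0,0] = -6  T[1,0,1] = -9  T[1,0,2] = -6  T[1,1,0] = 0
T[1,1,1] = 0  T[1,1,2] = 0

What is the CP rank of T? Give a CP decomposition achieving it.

rank(T) = 2

Lower bound: the mode-1 unfolding of T (rows indexed by i, columns by (j,k) = (0,0), (0,1), (0,2), (1,0), (1,1), (1,2)) is [[-24, -24, -18, 0, 0, 0], [-6, -9, -6, 0, 0, 0]].
There the 2×2 minor on rows i ∈ {0, 1}, columns (j,k) ∈ {(0,0), (0,1)} is det [[-24, -24], [-6, -9]] = 72 ≠ 0, so this unfolding has rank ≥ 2; CP rank is at least every unfolding rank, so rank(T) ≥ 2. (This is only a lower bound: in general the CP rank may exceed every unfolding rank, so we still need to exhibit 2 rank-1 terms summing to T.)
Upper bound — finding two terms. Every mode-2 slice of T is a multiple of one matrix: T[:,j,:] = b[j]·M with b = [1, 0] and M = [[-24, -24, -18], [-6, -9, -6]] (rows indexed by i, columns by k). So it suffices to write M as a sum of two rank-1 matrices.
Splitting M by its rows (i = 0, 1), M = [1, 0][-24, -24, -18]ᵀ + [0, 1][-6, -9, -6]ᵀ.
Hence T = [1, 0] (x) [1, 0] (x) [-24, -24, -18] + [0, 1] (x) [1, 0] (x) [-6, -9, -6], so rank(T) ≤ 2.
These bounds meet, so rank(T) = 2.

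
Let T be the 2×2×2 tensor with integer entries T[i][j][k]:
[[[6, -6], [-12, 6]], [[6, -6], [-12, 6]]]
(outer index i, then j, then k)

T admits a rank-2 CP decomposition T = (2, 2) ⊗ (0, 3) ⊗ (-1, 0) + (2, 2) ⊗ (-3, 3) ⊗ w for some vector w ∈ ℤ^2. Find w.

w = (-1, 1)

Subtract the known terms from T to get the rank-1 residual R = (2, 2) ⊗ (-3, 3) ⊗ w, so R[i,j,k] = a[i]·b[j]·w[k]. Pick indices with nonzero a[0]·b[0] = (2)·(-3) = -6. Only the fibre through (0,0,·) is needed: R[0,0,:] = T[0,0,:] − Σₗ aₗ[0]bₗ[0]cₗ = [6, -6] − (2)·(0)·(-1, 0) = [6, -6]. Then w[k] = R[0,0,k] / -6 for each k, giving w = [6, -6] / -6 = (-1, 1).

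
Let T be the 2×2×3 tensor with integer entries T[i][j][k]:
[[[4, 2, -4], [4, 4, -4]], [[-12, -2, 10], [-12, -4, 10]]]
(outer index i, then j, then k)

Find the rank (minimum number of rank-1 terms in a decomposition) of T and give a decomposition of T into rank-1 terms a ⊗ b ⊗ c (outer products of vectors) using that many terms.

rank(T) = 3

Lower bound: the mode-3 unfolding of T (rows indexed by k, columns by (i,j) = (0,0), (0,1), (1,0), (1,1)) is [[4, 4, -12, -12], [2, 4, -2, -4], [-4, -4, 10, 10]].
There the 3×3 minor on rows k ∈ {0, 1, 2}, columns (i,j) ∈ {(0,0), (0,1), (1,0)} is det [[4, 4, -12], [2, 4, -2], [-4, -4, 10]] = -16 ≠ 0, so this unfolding has rank ≥ 3; CP rank is at least every unfolding rank, so rank(T) ≥ 3. (Flattening ranks never certify an upper bound on CP rank; for that we must actually write T with 3 rank-1 terms.)
Upper bound: T is a sum of 3 rank-1 terms, T = [0, 1] ⊗ [1, 1] ⊗ [-4, 0, 2] + [1, -2] ⊗ [1, 1] ⊗ [4, 0, -4] + [1, -1] ⊗ [1, 2] ⊗ [0, 2, 0] (written with every a and b primitive with positive leading entry and the scale carried by c; CP decompositions are not unique, and this one is verified by expanding entrywise), so rank(T) ≤ 3.
These bounds meet, so rank(T) = 3.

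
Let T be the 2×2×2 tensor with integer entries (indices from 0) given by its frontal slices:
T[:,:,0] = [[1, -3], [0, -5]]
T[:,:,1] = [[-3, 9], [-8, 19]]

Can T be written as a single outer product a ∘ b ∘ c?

No

The mode-3 unfolding of T (rows indexed by k, columns by (i,j) = (0,0), (0,1), (1,0), (1,1)) is [[1, -3, 0, -5], [-3, 9, -8, 19]].
There the 2×2 minor on rows k ∈ {0, 1}, columns (i,j) ∈ {(0,0), (1,0)} is det [[1, 0], [-3, -8]] = -8 ≠ 0, so this unfolding has rank ≥ 2; CP rank is at least every unfolding rank, so rank(T) ≥ 2.
In particular rank(T) ≥ 2 > 1, so T is not rank-1.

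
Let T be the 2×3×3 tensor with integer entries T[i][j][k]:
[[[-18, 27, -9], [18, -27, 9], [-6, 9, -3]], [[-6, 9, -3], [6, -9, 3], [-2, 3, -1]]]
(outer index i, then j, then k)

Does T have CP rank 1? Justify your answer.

Yes

If T = a ⊗ b ⊗ c then every fibre of T is a multiple of the corresponding factor, so read the factors off the fibres through the nonzero entry T[0,0,0] = -18.
The mode-1 fibre T[:,0,0] = [-18, -6] gives a = [3, 1] (primitive direction); the mode-2 fibre T[0,:,0] = [-18, 18, -6] gives b = [3, -3, 1]; then c[k] = T[0,0,k] / (a[0]·b[0]) = [-18, 27, -9] / 9 = [-2, 3, -1].
Expanding [3, 1] ⊗ [3, -3, 1] ⊗ [-2, 3, -1] reproduces all 18 entries of T, so T = [3, 1] ⊗ [3, -3, 1] ⊗ [-2, 3, -1] and rank(T) ≤ 1.
Equivalently every frontal slice T[:,:,k] is c[k] times the rank-1 matrix [3, 1] ⊗ [3, -3, 1]. So T has rank 1 (it is nonzero).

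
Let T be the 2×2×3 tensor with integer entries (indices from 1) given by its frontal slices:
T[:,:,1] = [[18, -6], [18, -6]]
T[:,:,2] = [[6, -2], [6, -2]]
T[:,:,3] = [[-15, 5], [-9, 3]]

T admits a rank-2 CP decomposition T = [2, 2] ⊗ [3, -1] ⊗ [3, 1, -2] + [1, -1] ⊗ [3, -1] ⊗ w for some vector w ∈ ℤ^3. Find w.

w = [0, 0, -1]

Subtract the known terms from T to get the rank-1 residual R = [1, -1] ⊗ [3, -1] ⊗ w, so R[i,j,k] = a[i]·b[j]·w[k]. Pick indices with nonzero a[1]·b[1] = (1)·(3) = 3. Only the fibre through (1,1,·) is needed: R[1,1,:] = T[1,1,:] − Σₗ aₗ[1]bₗ[1]cₗ = [18, 6, -15] − (2)·(3)·[3, 1, -2] = [0, 0, -3]. Then w[k] = R[1,1,k] / 3 for each k, giving w = [0, 0, -3] / 3 = [0, 0, -1].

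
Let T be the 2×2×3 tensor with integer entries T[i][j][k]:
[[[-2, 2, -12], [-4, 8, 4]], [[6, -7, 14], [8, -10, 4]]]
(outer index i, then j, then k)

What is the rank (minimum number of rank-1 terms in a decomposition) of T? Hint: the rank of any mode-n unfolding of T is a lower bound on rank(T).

Lower bound: the mode-3 unfolding of T (rows indexed by k, columns by (i,j) = (0,0), (0,1), (1,0), (1,1)) is [[-2, -4, 6, 8], [2, 8, -7, -10], [-12, 4, 14, 4]].
There the 3×3 minor on rows k ∈ {0, 1, 2}, columns (i,j) ∈ {(0,0), (0,1), (1,0)} is det [[-2, -4, 6], [2, 8, -7], [-12, 4, 14]] = 120 ≠ 0, so this unfolding has rank ≥ 3; CP rank is at least every unfolding rank, so rank(T) ≥ 3. (This is only a lower bound: in general the CP rank may exceed every unfolding rank, so we still need to exhibit 3 rank-1 terms summing to T.)
Upper bound: T is a sum of 3 rank-1 terms, T = (1, -2) (x) (1, 1) (x) (-4, 4, -4) + (1, -1) (x) (1, 0) (x) (2, 0, -4) + (2, -1) (x) (1, -2) (x) (0, -1, -2) (written with every a and b primitive with positive leading entry and the scale carried by c; CP decompositions are not unique, and this one is verified by expanding entrywise), so rank(T) ≤ 3.
These bounds meet, so rank(T) = 3.
Check entry T[1,0,2] = 14: (-2)·(1)·(-4) + (-1)·(1)·(-4) + (-1)·(1)·(-2) = 14.

3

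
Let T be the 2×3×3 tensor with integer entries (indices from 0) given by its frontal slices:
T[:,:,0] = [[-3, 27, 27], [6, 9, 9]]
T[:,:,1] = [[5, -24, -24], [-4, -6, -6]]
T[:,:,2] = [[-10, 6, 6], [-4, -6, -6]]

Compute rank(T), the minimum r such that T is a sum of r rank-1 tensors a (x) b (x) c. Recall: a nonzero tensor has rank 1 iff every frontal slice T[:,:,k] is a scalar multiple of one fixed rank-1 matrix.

Lower bound: the mode-3 unfolding of T (rows indexed by k, columns by (i,j) = (0,0), (0,1), (0,2), (1,0), (1,1), (1,2)) is [[-3, 27, 27, 6, 9, 9], [5, -24, -24, -4, -6, -6], [-10, 6, 6, -4, -6, -6]].
There the 2×2 minor on rows k ∈ {0, 1}, columns (i,j) ∈ {(0,0), (0,1)} is det [[-3, 27], [5, -24]] = -63 ≠ 0, so this unfolding has rank ≥ 2; CP rank is at least every unfolding rank, so rank(T) ≥ 2. (Unfolding ranks only ever bound the CP rank from below — rank(T) can be strictly larger than all of them — so the matching upper bound has to come from an explicit 2-term decomposition.)
Upper bound — finding two terms. Write S_k = T[:,:,k] for the frontal slices: S₀ = [[-3, 27, 27], [6, 9, 9]], S₁ = [[5, -24, -24], [-4, -6, -6]], S₂ = [[-10, 6, 6], [-4, -6, -6]].
If T = a₁ (x) b₁ (x) c₁ + a₂ (x) b₂ (x) c₂ then each S_k = c₁[k]·a₁b₁ᵀ + c₂[k]·a₂b₂ᵀ. S₀ and S₁ are linearly independent, so a₁b₁ᵀ and a₂b₂ᵀ must span the same plane of matrices: they are the rank-1 matrices of the form x·S₀ + y·S₁.
The 2×2 minor of x·S₀ + y·S₁ on rows {0,1}, columns {0,1} is −189·x² + 315·xy − 126·y² = (-63)·(3·x − 2·y)(x − y), vanishing at (x:y) = (2:3) and (1:1).
M₁ = 2·S₀ + 3·S₁ = [[9, -18, -18], [0, 0, 0]] = 9·[1, 0][1, -2, -2]ᵀ and M₂ = S₀ + S₁ = [[2, 3, 3], [2, 3, 3]] = [1, 1][2, 3, 3]ᵀ, so take a₁ = [1, 0], b₁ = [1, -2, -2], a₂ = [1, 1], b₂ = [2, 3, 3].
Each slice is an integer combination of E₁ = a₁b₁ᵀ and E₂ = a₂b₂ᵀ: S₀ = −9·E₁ + 3·E₂, S₁ = 9·E₁ − 2·E₂, S₂ = −6·E₁ − 2·E₂; reading off coefficients, c₁ = [-9, 9, -6] and c₂ = [3, -2, -2].
Hence T = [1, 0] (x) [1, -2, -2] (x) [-9, 9, -6] + [1, 1] (x) [2, 3, 3] (x) [3, -2, -2], so rank(T) ≤ 2.
These bounds meet, so rank(T) = 2.

2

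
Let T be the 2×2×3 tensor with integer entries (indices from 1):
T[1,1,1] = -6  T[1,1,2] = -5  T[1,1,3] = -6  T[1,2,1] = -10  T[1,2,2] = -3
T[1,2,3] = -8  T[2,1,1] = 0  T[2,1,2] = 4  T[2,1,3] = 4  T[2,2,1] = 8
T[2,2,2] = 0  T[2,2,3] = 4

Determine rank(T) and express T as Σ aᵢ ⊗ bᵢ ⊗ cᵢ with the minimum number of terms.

Lower bound: the mode-3 unfolding of T (rows indexed by k, columns by (i,j) = (1,1), (1,2), (2,1), (2,2)) is [[-6, -10, 0, 8], [-5, -3, 4, 0], [-6, -8, 4, 4]].
There the 3×3 minor on rows k ∈ {1, 2, 3}, columns (i,j) ∈ {(1,1), (1,2), (2,1)} is det [[-6, -10, 0], [-5, -3, 4], [-6, -8, 4]] = -80 ≠ 0, so this unfolding has rank ≥ 3; CP rank is at least every unfolding rank, so rank(T) ≥ 3. (This is only a lower bound: in general the CP rank may exceed every unfolding rank, so we still need to exhibit 3 rank-1 terms summing to T.)
Upper bound: T is a sum of 3 rank-1 terms, T = [1, -2] ⊗ [1, -1] ⊗ [2, -1, 0] + [1, 0] ⊗ [1, 0] ⊗ [0, 0, 2] + [2, -1] ⊗ [1, 1] ⊗ [-4, -2, -4] (written with every a and b primitive with positive leading entry and the scale carried by c; CP decompositions are not unique, and this one is verified by expanding entrywise), so rank(T) ≤ 3.
These bounds meet, so rank(T) = 3.

rank(T) = 3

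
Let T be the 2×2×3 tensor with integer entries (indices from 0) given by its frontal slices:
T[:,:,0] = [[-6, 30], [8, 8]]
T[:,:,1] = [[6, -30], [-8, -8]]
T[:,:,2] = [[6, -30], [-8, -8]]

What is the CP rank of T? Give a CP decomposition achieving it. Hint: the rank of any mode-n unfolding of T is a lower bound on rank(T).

Lower bound: the mode-1 unfolding of T (rows indexed by i, columns by (j,k) = (0,0), (0,1), (0,2), (1,0), (1,1), (1,2)) is [[-6, 6, 6, 30, -30, -30], [8, -8, -8, 8, -8, -8]].
There the 2×2 minor on rows i ∈ {0, 1}, columns (j,k) ∈ {(0,0), (1,0)} is det [[-6, 30], [8, 8]] = -288 ≠ 0, so this unfolding has rank ≥ 2; CP rank is at least every unfolding rank, so rank(T) ≥ 2. (Flattening ranks never certify an upper bound on CP rank; for that we must actually write T with 2 rank-1 terms.)
Upper bound — finding two terms. Every mode-3 slice of T is a multiple of one matrix: T[:,:,k] = c[k]·M with c = (1, -1, -1) and M = [[-6, 30], [8, 8]] (rows indexed by i, columns by j). So it suffices to write M as a sum of two rank-1 matrices.
Splitting M by its rows (i = 0, 1), M = (1, 0)(-6, 30)ᵀ + (0, 1)(8, 8)ᵀ.
Hence T = (1, 0) ⊗ (-6, 30) ⊗ (1, -1, -1) + (0, 1) ⊗ (8, 8) ⊗ (1, -1, -1), so rank(T) ≤ 2.
These bounds meet, so rank(T) = 2.

rank(T) = 2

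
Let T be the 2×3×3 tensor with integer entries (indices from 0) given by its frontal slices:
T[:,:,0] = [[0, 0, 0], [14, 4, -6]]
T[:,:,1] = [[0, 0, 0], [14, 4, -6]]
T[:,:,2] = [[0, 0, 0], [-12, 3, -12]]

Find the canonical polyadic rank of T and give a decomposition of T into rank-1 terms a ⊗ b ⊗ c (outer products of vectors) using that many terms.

rank(T) = 2

Lower bound: the mode-3 unfolding of T (rows indexed by k, columns by (i,j) = (0,0), (0,1), (0,2), (1,0), (1,1), (1,2)) is [[0, 0, 0, 14, 4, -6], [0, 0, 0, 14, 4, -6], [0, 0, 0, -12, 3, -12]].
There the 2×2 minor on rows k ∈ {0, 2}, columns (i,j) ∈ {(1,0), (1,1)} is det [[14, 4], [-12, 3]] = 90 ≠ 0, so this unfolding has rank ≥ 2; CP rank is at least every unfolding rank, so rank(T) ≥ 2. (Flattening ranks never certify an upper bound on CP rank; for that we must actually write T with 2 rank-1 terms.)
Upper bound — finding two terms. Every mode-1 slice of T is a multiple of one matrix: T[i,:,:] = a[i]·M with a = [0, 1] and M = [[14, 14, -12], [4, 4, 3], [-6, -6, -12]] (rows indexed by j, columns by k). So it suffices to write M as a sum of two rank-1 matrices.
The rows of M satisfy (row 0) = 8·(row 1) + 3·(row 2), so splitting by rows, M = [8, 1, 0][4, 4, 3]ᵀ + [3, 0, 1][-6, -6, -12]ᵀ.
Hence T = [0, 1] ⊗ [8, 1, 0] ⊗ [4, 4, 3] + [0, 1] ⊗ [3, 0, 1] ⊗ [-6, -6, -12], so rank(T) ≤ 2.
These bounds meet, so rank(T) = 2.
Check entry T[0,0,1] = 0: (0)·(8)·(4) + (0)·(3)·(-6) = 0.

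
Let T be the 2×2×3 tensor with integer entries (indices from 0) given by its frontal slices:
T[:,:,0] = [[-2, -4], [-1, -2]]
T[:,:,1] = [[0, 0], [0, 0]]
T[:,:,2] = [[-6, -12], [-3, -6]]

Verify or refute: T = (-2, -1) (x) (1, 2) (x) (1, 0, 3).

Yes

Reconstruct entrywise from the claimed factors. For example, T[0,1,0] = -4 and Σₗ aₗ[0]bₗ[1]cₗ[0] = (-2)·(2)·(1) = -4; checking all 12 entries, every one matches. The claim holds.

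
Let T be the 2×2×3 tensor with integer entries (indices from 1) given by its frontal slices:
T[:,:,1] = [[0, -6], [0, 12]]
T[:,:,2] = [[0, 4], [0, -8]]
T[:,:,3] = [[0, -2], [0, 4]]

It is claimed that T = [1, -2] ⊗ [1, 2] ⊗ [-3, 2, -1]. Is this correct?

Reconstruct entry (1,1,1) from the claimed factors: Σₗ aₗ[1]bₗ[1]cₗ[1] = (1)·(1)·(-3) = -3, but T[1,1,1] = 0. The claim is false.

No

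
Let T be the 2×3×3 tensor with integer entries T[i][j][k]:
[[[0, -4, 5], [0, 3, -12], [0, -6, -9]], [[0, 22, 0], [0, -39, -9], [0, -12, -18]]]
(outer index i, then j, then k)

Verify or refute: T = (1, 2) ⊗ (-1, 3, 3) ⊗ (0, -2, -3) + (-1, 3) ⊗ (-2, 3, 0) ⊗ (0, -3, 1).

Reconstruct entrywise from the claimed factors. For example, T[0,2,1] = -6 and Σₗ aₗ[0]bₗ[2]cₗ[1] = (1)·(3)·(-2) + (-1)·(0)·(-3) = -6; checking all 18 entries, every one matches. The claim holds.

Yes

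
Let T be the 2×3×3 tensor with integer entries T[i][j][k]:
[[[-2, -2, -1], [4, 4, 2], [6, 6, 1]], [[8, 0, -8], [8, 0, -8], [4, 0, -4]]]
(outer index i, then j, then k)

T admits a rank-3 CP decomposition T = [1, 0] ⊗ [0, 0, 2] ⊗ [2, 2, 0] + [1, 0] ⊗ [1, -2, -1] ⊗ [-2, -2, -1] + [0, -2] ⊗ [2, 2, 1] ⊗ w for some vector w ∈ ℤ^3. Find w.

w = [-2, 0, 2]

Subtract the known terms from T to get the rank-1 residual R = [0, -2] ⊗ [2, 2, 1] ⊗ w, so R[i,j,k] = a[i]·b[j]·w[k]. Pick indices with nonzero a[1]·b[0] = (-2)·(2) = -4. Only the fibre through (1,0,·) is needed: R[1,0,:] = T[1,0,:] − Σₗ aₗ[1]bₗ[0]cₗ = [8, 0, -8] − (0)·(0)·[2, 2, 0] − (0)·(1)·[-2, -2, -1] = [8, 0, -8]. Then w[k] = R[1,0,k] / -4 for each k, giving w = [8, 0, -8] / -4 = [-2, 0, 2].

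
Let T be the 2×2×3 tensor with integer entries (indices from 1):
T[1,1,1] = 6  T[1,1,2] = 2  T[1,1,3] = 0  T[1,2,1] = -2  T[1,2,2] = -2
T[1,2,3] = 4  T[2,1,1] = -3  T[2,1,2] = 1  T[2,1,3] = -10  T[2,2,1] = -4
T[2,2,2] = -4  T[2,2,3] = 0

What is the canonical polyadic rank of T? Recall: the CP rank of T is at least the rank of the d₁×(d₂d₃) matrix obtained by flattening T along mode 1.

Lower bound: the mode-3 unfolding of T (rows indexed by k, columns by (i,j) = (1,1), (1,2), (2,1), (2,2)) is [[6, -2, -3, -4], [2, -2, 1, -4], [0, 4, -10, 0]].
There the 3×3 minor on rows k ∈ {1, 2, 3}, columns (i,j) ∈ {(1,1), (1,2), (2,1)} is det [[6, -2, -3], [2, -2, 1], [0, 4, -10]] = 32 ≠ 0, so this unfolding has rank ≥ 3; CP rank is at least every unfolding rank, so rank(T) ≥ 3. (Unfolding ranks only ever bound the CP rank from below — rank(T) can be strictly larger than all of them — so the matching upper bound has to come from an explicit 3-term decomposition.)
Upper bound: T is a sum of 3 rank-1 terms, T = (0, 1) ⊗ (1, 2) ⊗ (-1, -1, -2) + (1, -1) ⊗ (1, 0) ⊗ (4, 0, 4) + (1, 1) ⊗ (1, -1) ⊗ (2, 2, -4) (written with every a and b primitive with positive leading entry and the scale carried by c; CP decompositions are not unique, and this one is verified by expanding entrywise), so rank(T) ≤ 3.
These bounds meet, so rank(T) = 3.
Check entry T[1,2,3] = 4: (0)·(2)·(-2) + (1)·(0)·(4) + (1)·(-1)·(-4) = 4.

3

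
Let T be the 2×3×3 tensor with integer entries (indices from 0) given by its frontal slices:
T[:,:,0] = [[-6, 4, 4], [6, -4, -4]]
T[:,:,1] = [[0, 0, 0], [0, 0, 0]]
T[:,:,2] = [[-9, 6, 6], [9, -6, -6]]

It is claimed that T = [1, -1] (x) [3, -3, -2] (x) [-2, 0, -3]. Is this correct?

No

Reconstruct entry (0,1,0) from the claimed factors: Σₗ aₗ[0]bₗ[1]cₗ[0] = (1)·(-3)·(-2) = 6, but T[0,1,0] = 4. The claim is false.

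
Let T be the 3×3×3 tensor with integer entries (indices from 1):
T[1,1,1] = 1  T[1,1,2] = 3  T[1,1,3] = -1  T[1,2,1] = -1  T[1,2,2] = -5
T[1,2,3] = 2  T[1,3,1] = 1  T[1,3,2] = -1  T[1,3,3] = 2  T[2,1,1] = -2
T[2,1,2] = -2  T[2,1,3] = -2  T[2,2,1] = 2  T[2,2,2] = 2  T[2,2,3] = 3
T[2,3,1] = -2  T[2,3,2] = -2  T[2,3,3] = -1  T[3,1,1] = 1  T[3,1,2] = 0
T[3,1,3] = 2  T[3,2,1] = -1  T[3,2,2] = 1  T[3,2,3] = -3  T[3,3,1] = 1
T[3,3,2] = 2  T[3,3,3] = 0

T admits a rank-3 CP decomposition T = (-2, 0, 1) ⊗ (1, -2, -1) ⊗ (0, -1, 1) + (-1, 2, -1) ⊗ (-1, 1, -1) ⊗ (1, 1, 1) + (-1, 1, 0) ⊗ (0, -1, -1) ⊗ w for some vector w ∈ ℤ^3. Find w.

Subtract the known terms from T to get the rank-1 residual R = (-1, 1, 0) ⊗ (0, -1, -1) ⊗ w, so R[i,j,k] = a[i]·b[j]·w[k]. Pick indices with nonzero a[1]·b[2] = (-1)·(-1) = 1. Only the fibre through (1,2,·) is needed: R[1,2,:] = T[1,2,:] − Σₗ aₗ[1]bₗ[2]cₗ = [-1, -5, 2] − (-2)·(-2)·(0, -1, 1) − (-1)·(1)·(1, 1, 1) = [0, 0, -1]. Then w[k] = R[1,2,k] / 1 for each k, giving w = [0, 0, -1] / 1 = (0, 0, -1).

w = (0, 0, -1)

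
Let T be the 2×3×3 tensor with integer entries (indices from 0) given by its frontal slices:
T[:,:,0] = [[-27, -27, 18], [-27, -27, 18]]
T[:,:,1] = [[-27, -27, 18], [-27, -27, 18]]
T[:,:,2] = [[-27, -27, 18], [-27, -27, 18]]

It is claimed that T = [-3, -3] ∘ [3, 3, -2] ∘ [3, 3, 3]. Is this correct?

Yes

Reconstruct entrywise from the claimed factors. For example, T[0,2,1] = 18 and Σₗ aₗ[0]bₗ[2]cₗ[1] = (-3)·(-2)·(3) = 18; checking all 18 entries, every one matches. The claim holds.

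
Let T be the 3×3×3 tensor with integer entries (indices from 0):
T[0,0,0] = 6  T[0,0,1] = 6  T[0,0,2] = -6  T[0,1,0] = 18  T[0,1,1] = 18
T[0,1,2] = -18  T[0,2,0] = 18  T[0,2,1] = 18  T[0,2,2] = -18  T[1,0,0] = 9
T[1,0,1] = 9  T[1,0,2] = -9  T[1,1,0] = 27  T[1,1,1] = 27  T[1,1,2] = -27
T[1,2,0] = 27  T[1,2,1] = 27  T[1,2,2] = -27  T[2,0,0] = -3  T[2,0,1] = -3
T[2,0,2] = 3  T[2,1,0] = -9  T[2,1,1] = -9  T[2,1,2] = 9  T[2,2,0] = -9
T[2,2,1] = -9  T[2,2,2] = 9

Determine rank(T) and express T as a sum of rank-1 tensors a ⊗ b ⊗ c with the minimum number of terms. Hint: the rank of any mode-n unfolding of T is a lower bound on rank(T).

rank(T) = 1

Lower bound: T ≠ 0 (e.g. T[0,0,0] = 6), so rank(T) ≥ 1.
Upper bound: if T = a ⊗ b ⊗ c then every fibre of T is a multiple of the corresponding factor, so read the factors off the fibres through the nonzero entry T[0,0,0] = 6.
The mode-1 fibre T[:,0,0] = [6, 9, -3] gives a = [2, 3, -1] (primitive direction); the mode-2 fibre T[0,:,0] = [6, 18, 18] gives b = [1, 3, 3]; then c[k] = T[0,0,k] / (a[0]·b[0]) = [6, 6, -6] / 2 = [3, 3, -3].
Expanding [2, 3, -1] ⊗ [1, 3, 3] ⊗ [3, 3, -3] reproduces all 27 entries of T, so T = [2, 3, -1] ⊗ [1, 3, 3] ⊗ [3, 3, -3] and rank(T) ≤ 1.
These bounds meet, so rank(T) = 1.
Check entry T[2,1,2] = 9: (-1)·(3)·(-3) = 9.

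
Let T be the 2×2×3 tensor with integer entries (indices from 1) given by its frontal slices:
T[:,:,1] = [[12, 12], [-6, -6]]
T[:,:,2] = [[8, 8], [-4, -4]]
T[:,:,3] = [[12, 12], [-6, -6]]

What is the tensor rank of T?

Lower bound: T ≠ 0 (e.g. T[1,1,1] = 12), so rank(T) ≥ 1.
Upper bound: if T = a (x) b (x) c then every fibre of T is a multiple of the corresponding factor, so read the factors off the fibres through the nonzero entry T[1,1,1] = 12.
The mode-1 fibre T[:,1,1] = [12, -6] gives a = (2, -1) (primitive direction); the mode-2 fibre T[1,:,1] = [12, 12] gives b = (1, 1); then c[k] = T[1,1,k] / (a[1]·b[1]) = [12, 8, 12] / 2 = (6, 4, 6).
Expanding (2, -1) (x) (1, 1) (x) (6, 4, 6) reproduces all 12 entries of T, so T = (2, -1) (x) (1, 1) (x) (6, 4, 6) and rank(T) ≤ 1.
These bounds meet, so rank(T) = 1.

1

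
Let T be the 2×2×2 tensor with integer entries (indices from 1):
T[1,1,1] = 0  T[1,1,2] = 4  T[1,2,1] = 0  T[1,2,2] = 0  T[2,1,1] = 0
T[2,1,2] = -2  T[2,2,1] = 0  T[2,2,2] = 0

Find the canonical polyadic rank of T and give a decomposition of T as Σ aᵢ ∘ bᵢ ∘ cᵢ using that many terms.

Lower bound: T ≠ 0 (e.g. T[1,1,2] = 4), so rank(T) ≥ 1.
Upper bound: if T = a ∘ b ∘ c then every fibre of T is a multiple of the corresponding factor, so read the factors off the fibres through the nonzero entry T[1,1,2] = 4.
The mode-1 fibre T[:,1,2] = [4, -2] gives a = (2, -1) (primitive direction); the mode-2 fibre T[1,:,2] = [4, 0] gives b = (1, 0); then c[k] = T[1,1,k] / (a[1]·b[1]) = [0, 4] / 2 = (0, 2).
Expanding (2, -1) ∘ (1, 0) ∘ (0, 2) reproduces all 8 entries of T, so T = (2, -1) ∘ (1, 0) ∘ (0, 2) and rank(T) ≤ 1.
These bounds meet, so rank(T) = 1.
Check entry T[2,2,2] = 0: (-1)·(0)·(2) = 0.

rank(T) = 1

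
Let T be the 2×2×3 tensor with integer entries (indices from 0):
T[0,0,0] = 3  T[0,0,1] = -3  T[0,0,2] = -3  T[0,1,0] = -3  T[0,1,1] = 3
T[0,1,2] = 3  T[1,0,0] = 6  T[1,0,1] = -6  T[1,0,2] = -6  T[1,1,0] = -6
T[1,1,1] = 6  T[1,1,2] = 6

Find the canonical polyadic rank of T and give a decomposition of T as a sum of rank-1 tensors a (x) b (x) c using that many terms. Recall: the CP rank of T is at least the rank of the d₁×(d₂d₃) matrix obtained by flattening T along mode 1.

rank(T) = 1

Lower bound: T ≠ 0 (e.g. T[0,0,0] = 3), so rank(T) ≥ 1.
Upper bound: if T = a (x) b (x) c then every fibre of T is a multiple of the corresponding factor, so read the factors off the fibres through the nonzero entry T[0,0,0] = 3.
The mode-1 fibre T[:,0,0] = [3, 6] gives a = [1, 2] (primitive direction); the mode-2 fibre T[0,:,0] = [3, -3] gives b = [1, -1]; then c[k] = T[0,0,k] / (a[0]·b[0]) = [3, -3, -3] / 1 = [3, -3, -3].
Expanding [1, 2] (x) [1, -1] (x) [3, -3, -3] reproduces all 12 entries of T, so T = [1, 2] (x) [1, -1] (x) [3, -3, -3] and rank(T) ≤ 1.
These bounds meet, so rank(T) = 1.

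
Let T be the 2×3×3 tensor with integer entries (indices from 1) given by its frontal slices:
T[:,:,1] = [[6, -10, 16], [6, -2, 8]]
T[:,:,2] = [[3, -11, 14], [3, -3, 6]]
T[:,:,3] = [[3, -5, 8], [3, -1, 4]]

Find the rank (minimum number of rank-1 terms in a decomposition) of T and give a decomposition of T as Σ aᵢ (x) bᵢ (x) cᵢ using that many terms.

rank(T) = 2

Lower bound: the mode-3 unfolding of T (rows indexed by k, columns by (i,j) = (1,1), (1,2), (1,3), (2,1), (2,2), (2,3)) is [[6, -10, 16, 6, -2, 8], [3, -11, 14, 3, -3, 6], [3, -5, 8, 3, -1, 4]].
There the 2×2 minor on rows k ∈ {1, 2}, columns (i,j) ∈ {(1,1), (1,2)} is det [[6, -10], [3, -11]] = -36 ≠ 0, so this unfolding has rank ≥ 2; CP rank is at least every unfolding rank, so rank(T) ≥ 2. (Flattening ranks never certify an upper bound on CP rank; for that we must actually write T with 2 rank-1 terms.)
Upper bound — finding two terms. Write S_k = T[:,:,k] for the frontal slices: S₁ = [[6, -10, 16], [6, -2, 8]], S₂ = [[3, -11, 14], [3, -3, 6]], S₃ = [[3, -5, 8], [3, -1, 4]].
If T = a₁ (x) b₁ (x) c₁ + a₂ (x) b₂ (x) c₂ then each S_k = c₁[k]·a₁b₁ᵀ + c₂[k]·a₂b₂ᵀ. S₁ and S₂ are linearly independent, so a₁b₁ᵀ and a₂b₂ᵀ must span the same plane of matrices: they are the rank-1 matrices of the form x·S₁ + y·S₂.
The 2×2 minor of x·S₁ + y·S₂ on rows {1,2}, columns {1,2} is 48·x² + 72·xy + 24·y² = 24·(x + y)(2·x + y), vanishing at (x:y) = (1:-1) and (1:-2).
M₁ = S₁ − S₂ = [[3, 1, 2], [3, 1, 2]] = [1, 1][3, 1, 2]ᵀ and M₂ = S₁ − 2·S₂ = [[0, 12, -12], [0, 4, -4]] = 4·[3, 1][0, 1, -1]ᵀ, so take a₁ = [1, 1], b₁ = [3, 1, 2], a₂ = [3, 1], b₂ = [0, 1, -1].
Each slice is an integer combination of E₁ = a₁b₁ᵀ and E₂ = a₂b₂ᵀ: S₁ = 2·E₁ − 4·E₂, S₂ = E₁ − 4·E₂, S₃ = E₁ − 2·E₂; reading off coefficients, c₁ = [2, 1, 1] and c₂ = [-4, -4, -2].
Hence T = [1, 1] (x) [3, 1, 2] (x) [2, 1, 1] + [3, 1] (x) [0, 1, -1] (x) [-4, -4, -2], so rank(T) ≤ 2.
These bounds meet, so rank(T) = 2.
Check entry T[2,2,3] = -1: (1)·(1)·(1) + (1)·(1)·(-2) = -1.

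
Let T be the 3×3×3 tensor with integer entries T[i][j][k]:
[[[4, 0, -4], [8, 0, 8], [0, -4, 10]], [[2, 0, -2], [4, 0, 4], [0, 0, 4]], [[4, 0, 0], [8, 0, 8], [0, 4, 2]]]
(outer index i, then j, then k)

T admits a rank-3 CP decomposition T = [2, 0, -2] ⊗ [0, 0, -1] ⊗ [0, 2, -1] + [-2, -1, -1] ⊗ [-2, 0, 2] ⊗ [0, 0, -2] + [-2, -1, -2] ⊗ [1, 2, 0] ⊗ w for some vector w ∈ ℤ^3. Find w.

w = [-2, 0, -2]

Subtract the known terms from T to get the rank-1 residual R = [-2, -1, -2] ⊗ [1, 2, 0] ⊗ w, so R[i,j,k] = a[i]·b[j]·w[k]. Pick indices with nonzero a[0]·b[0] = (-2)·(1) = -2. Only the fibre through (0,0,·) is needed: R[0,0,:] = T[0,0,:] − Σₗ aₗ[0]bₗ[0]cₗ = [4, 0, -4] − (2)·(0)·[0, 2, -1] − (-2)·(-2)·[0, 0, -2] = [4, 0, 4]. Then w[k] = R[0,0,k] / -2 for each k, giving w = [4, 0, 4] / -2 = [-2, 0, -2].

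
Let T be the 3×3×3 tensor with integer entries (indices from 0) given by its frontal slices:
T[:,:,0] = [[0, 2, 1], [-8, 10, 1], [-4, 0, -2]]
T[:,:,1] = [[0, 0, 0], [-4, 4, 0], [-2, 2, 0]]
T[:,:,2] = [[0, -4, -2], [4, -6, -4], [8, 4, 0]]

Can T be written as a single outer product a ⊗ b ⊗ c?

No

The mode-3 unfolding of T (rows indexed by k, columns by (i,j) = (0,0), (0,1), (0,2), (1,0), (1,1), (1,2), (2,0), (2,1), (2,2)) is [[0, 2, 1, -8, 10, 1, -4, 0, -2], [0, 0, 0, -4, 4, 0, -2, 2, 0], [0, -4, -2, 4, -6, -4, 8, 4, 0]].
There the 3×3 minor on rows k ∈ {0, 1, 2}, columns (i,j) ∈ {(0,1), (1,0), (1,1)} is det [[2, -8, 10], [0, -4, 4], [-4, 4, -6]] = -16 ≠ 0, so this unfolding has rank ≥ 3; CP rank is at least every unfolding rank, so rank(T) ≥ 3.
In particular rank(T) ≥ 3 > 1, so T is not rank-1.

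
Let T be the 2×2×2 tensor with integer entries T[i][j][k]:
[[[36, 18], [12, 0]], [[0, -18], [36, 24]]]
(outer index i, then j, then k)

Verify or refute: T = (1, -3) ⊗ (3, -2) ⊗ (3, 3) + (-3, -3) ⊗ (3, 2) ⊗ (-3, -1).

Reconstruct entrywise from the claimed factors. For example, T[1,1,0] = 36 and Σₗ aₗ[1]bₗ[1]cₗ[0] = (-3)·(-2)·(3) + (-3)·(2)·(-3) = 36; checking all 8 entries, every one matches. The claim holds.

Yes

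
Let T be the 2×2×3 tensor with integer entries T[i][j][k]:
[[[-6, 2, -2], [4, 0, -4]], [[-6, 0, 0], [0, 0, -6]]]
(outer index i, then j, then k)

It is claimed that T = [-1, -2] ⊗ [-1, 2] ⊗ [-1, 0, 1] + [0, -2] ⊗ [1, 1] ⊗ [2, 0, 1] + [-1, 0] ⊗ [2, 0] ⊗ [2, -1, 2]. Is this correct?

No

Reconstruct entry (0,0,0) from the claimed factors: Σₗ aₗ[0]bₗ[0]cₗ[0] = (-1)·(-1)·(-1) + (0)·(1)·(2) + (-1)·(2)·(2) = -5, but T[0,0,0] = -6. The claim is false.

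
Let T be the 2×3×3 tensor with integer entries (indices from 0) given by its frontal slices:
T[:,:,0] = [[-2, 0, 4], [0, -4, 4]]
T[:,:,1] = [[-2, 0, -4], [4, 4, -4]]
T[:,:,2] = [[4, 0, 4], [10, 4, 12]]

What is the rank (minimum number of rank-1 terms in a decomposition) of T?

Lower bound: the mode-2 unfolding of T (rows indexed by j, columns by (i,k) = (0,0), (0,1), (0,2), (1,0), (1,1), (1,2)) is [[-2, -2, 4, 0, 4, 10], [0, 0, 0, -4, 4, 4], [4, -4, 4, 4, -4, 12]].
There the 3×3 minor on rows j ∈ {0, 1, 2}, columns (i,k) ∈ {(0,0), (0,1), (1,0)} is det [[-2, -2, 0], [0, 0, -4], [4, -4, 4]] = 64 ≠ 0, so this unfolding has rank ≥ 3; CP rank is at least every unfolding rank, so rank(T) ≥ 3. (This is only a lower bound: in general the CP rank may exceed every unfolding rank, so we still need to exhibit 3 rank-1 terms summing to T.)
Upper bound: T is a sum of 3 rank-1 terms, T = (0, 1) ∘ (2, 1, 1) ∘ (-4, 4, 4) + (1, -1) ∘ (1, 0, 0) ∘ (-4, 0, 2) + (1, 2) ∘ (1, 0, 2) ∘ (2, -2, 2) (one valid choice — decompositions are not unique — normalised so each a, b is primitive with positive first nonzero entry; check it by expanding all entries), so rank(T) ≤ 3.
These bounds meet, so rank(T) = 3.
Check entry T[1,0,2] = 10: (1)·(2)·(4) + (-1)·(1)·(2) + (2)·(1)·(2) = 10.

3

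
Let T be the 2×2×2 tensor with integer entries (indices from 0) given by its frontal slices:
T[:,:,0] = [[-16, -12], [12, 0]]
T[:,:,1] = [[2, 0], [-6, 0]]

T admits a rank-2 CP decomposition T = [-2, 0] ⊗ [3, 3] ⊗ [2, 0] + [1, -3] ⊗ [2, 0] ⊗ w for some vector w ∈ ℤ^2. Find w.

w = [-2, 1]

Subtract the known terms from T to get the rank-1 residual R = [1, -3] ⊗ [2, 0] ⊗ w, so R[i,j,k] = a[i]·b[j]·w[k]. Pick indices with nonzero a[0]·b[0] = (1)·(2) = 2. Only the fibre through (0,0,·) is needed: R[0,0,:] = T[0,0,:] − Σₗ aₗ[0]bₗ[0]cₗ = [-16, 2] − (-2)·(3)·[2, 0] = [-4, 2]. Then w[k] = R[0,0,k] / 2 for each k, giving w = [-4, 2] / 2 = [-2, 1].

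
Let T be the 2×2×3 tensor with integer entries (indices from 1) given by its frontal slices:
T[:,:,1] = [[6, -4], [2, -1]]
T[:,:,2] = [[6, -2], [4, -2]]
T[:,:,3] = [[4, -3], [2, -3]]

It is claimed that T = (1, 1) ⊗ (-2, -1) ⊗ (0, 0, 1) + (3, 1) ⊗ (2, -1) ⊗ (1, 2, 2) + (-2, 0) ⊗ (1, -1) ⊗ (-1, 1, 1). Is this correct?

Reconstruct entry (1,1,1) from the claimed factors: Σₗ aₗ[1]bₗ[1]cₗ[1] = (1)·(-2)·(0) + (3)·(2)·(1) + (-2)·(1)·(-1) = 8, but T[1,1,1] = 6. The claim is false.

No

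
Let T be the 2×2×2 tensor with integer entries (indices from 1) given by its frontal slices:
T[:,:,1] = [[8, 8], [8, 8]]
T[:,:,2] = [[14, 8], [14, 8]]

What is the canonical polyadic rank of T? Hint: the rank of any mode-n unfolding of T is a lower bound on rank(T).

Lower bound: the mode-3 unfolding of T (rows indexed by k, columns by (i,j) = (1,1), (1,2), (2,1), (2,2)) is [[8, 8, 8, 8], [14, 8, 14, 8]].
There the 2×2 minor on rows k ∈ {1, 2}, columns (i,j) ∈ {(1,1), (1,2)} is det [[8, 8], [14, 8]] = -48 ≠ 0, so this unfolding has rank ≥ 2; CP rank is at least every unfolding rank, so rank(T) ≥ 2. (Unfolding ranks only ever bound the CP rank from below — rank(T) can be strictly larger than all of them — so the matching upper bound has to come from an explicit 2-term decomposition.)
Upper bound — finding two terms. Every mode-1 slice of T is a multiple of one matrix: T[i,:,:] = a[i]·M with a = (1, 1) and M = [[8, 14], [8, 8]] (rows indexed by j, columns by k). So it suffices to write M as a sum of two rank-1 matrices.
Splitting M by its rows (j = 1, 2), M = (1, 0)(8, 14)ᵀ + (0, 1)(8, 8)ᵀ.
Hence T = (1, 1) ⊗ (1, 0) ⊗ (8, 14) + (1, 1) ⊗ (0, 1) ⊗ (8, 8), so rank(T) ≤ 2.
These bounds meet, so rank(T) = 2.

2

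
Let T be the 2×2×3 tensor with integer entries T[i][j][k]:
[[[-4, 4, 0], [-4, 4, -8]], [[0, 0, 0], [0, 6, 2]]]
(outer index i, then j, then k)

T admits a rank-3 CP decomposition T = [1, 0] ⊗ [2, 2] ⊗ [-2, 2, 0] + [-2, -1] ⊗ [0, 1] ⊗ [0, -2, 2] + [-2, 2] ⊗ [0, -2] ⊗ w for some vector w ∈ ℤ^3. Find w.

Subtract the known terms from T to get the rank-1 residual R = [-2, 2] ⊗ [0, -2] ⊗ w, so R[i,j,k] = a[i]·b[j]·w[k]. Pick indices with nonzero a[0]·b[1] = (-2)·(-2) = 4. Only the fibre through (0,1,·) is needed: R[0,1,:] = T[0,1,:] − Σₗ aₗ[0]bₗ[1]cₗ = [-4, 4, -8] − (1)·(2)·[-2, 2, 0] − (-2)·(1)·[0, -2, 2] = [0, -4, -4]. Then w[k] = R[0,1,k] / 4 for each k, giving w = [0, -4, -4] / 4 = [0, -1, -1].

w = [0, -1, -1]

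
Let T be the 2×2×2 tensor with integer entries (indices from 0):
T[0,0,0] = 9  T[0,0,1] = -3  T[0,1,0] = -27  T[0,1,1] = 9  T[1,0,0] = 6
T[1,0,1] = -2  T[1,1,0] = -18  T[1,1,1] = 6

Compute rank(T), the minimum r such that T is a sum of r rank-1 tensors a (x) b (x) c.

Lower bound: T ≠ 0 (e.g. T[0,0,0] = 9), so rank(T) ≥ 1.
Upper bound: the mode-1 fibre T[:,0,0] = [9, 6] gives a = (3, 2) (primitive direction); the mode-2 fibre T[0,:,0] = [9, -27] gives b = (1, -3); then c[k] = T[0,0,k] / (a[0]·b[0]) = [9, -3] / 3 = (3, -1).
Expanding (3, 2) (x) (1, -3) (x) (3, -1) reproduces all 8 entries of T, so T = (3, 2) (x) (1, -3) (x) (3, -1) and rank(T) ≤ 1.
These bounds meet, so rank(T) = 1.

1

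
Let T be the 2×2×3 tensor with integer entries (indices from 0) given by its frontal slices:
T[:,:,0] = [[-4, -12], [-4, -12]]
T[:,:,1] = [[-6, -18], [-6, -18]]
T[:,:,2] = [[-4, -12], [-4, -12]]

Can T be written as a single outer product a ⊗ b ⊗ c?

Yes

If T = a ⊗ b ⊗ c then every fibre of T is a multiple of the corresponding factor, so read the factors off the fibres through the nonzero entry T[0,0,0] = -4.
The mode-1 fibre T[:,0,0] = [-4, -4] gives a = [1, 1] (primitive direction); the mode-2 fibre T[0,:,0] = [-4, -12] gives b = [1, 3]; then c[k] = T[0,0,k] / (a[0]·b[0]) = [-4, -6, -4] / 1 = [-4, -6, -4].
Expanding [1, 1] ⊗ [1, 3] ⊗ [-4, -6, -4] reproduces all 12 entries of T, so T = [1, 1] ⊗ [1, 3] ⊗ [-4, -6, -4] and rank(T) ≤ 1.
Equivalently every frontal slice T[:,:,k] is c[k] times the rank-1 matrix [1, 1] ⊗ [1, 3]. So T has rank 1 (it is nonzero).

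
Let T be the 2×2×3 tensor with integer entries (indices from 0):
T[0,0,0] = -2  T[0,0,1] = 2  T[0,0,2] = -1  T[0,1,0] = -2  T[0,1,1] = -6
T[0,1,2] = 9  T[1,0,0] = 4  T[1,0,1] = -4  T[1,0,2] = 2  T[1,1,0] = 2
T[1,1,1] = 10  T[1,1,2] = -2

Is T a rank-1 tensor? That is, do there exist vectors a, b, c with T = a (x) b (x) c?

No

The mode-3 unfolding of T (rows indexed by k, columns by (i,j) = (0,0), (0,1), (1,0), (1,1)) is [[-2, -2, 4, 2], [2, -6, -4, 10], [-1, 9, 2, -2]].
There the 3×3 minor on rows k ∈ {0, 1, 2}, columns (i,j) ∈ {(0,0), (0,1), (1,1)} is det [[-2, -2, 2], [2, -6, 10], [-1, 9, -2]] = 192 ≠ 0, so this unfolding has rank ≥ 3; CP rank is at least every unfolding rank, so rank(T) ≥ 3.
In particular rank(T) ≥ 3 > 1, so T is not rank-1.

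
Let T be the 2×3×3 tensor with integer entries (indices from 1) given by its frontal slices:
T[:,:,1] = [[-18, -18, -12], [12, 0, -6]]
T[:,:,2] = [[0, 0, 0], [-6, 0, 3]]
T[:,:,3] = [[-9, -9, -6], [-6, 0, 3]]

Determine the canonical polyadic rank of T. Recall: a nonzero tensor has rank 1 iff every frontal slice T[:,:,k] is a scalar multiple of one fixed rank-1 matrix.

Lower bound: the mode-1 unfolding of T (rows indexed by i, columns by (j,k) = (1,1), (1,2), (1,3), (2,1), (2,2), (2,3), (3,1), (3,2), (3,3)) is [[-18, 0, -9, -18, 0, -9, -12, 0, -6], [12, -6, -6, 0, 0, 0, -6, 3, 3]].
There the 2×2 minor on rows i ∈ {1, 2}, columns (j,k) ∈ {(1,1), (1,2)} is det [[-18, 0], [12, -6]] = 108 ≠ 0, so this unfolding has rank ≥ 2; CP rank is at least every unfolding rank, so rank(T) ≥ 2. (This is only a lower bound: in general the CP rank may exceed every unfolding rank, so we still need to exhibit 2 rank-1 terms summing to T.)
Upper bound — finding two terms. Write S_k = T[:,:,k] for the frontal slices: S₁ = [[-18, -18, -12], [12, 0, -6]], S₂ = [[0, 0, 0], [-6, 0, 3]], S₃ = [[-9, -9, -6], [-6, 0, 3]].
If T = a₁ ∘ b₁ ∘ c₁ + a₂ ∘ b₂ ∘ c₂ then each S_k = c₁[k]·a₁b₁ᵀ + c₂[k]·a₂b₂ᵀ. S₁ and S₂ are linearly independent, so a₁b₁ᵀ and a₂b₂ᵀ must span the same plane of matrices: they are the rank-1 matrices of the form x·S₁ + y·S₂.
The 2×2 minor of x·S₁ + y·S₂ on rows {1,2}, columns {1,2} is 216·x² − 108·xy = 108·(2·x − y)(x), vanishing at (x:y) = (1:2) and (0:1).
M₁ = S₁ + 2·S₂ = [[-18, -18, -12], [0, 0, 0]] = (-6)·[1, 0][3, 3, 2]ᵀ and M₂ = S₂ = [[0, 0, 0], [-6, 0, 3]] = (-3)·[0, 1][2, 0, -1]ᵀ, so take a₁ = [1, 0], b₁ = [3, 3, 2], a₂ = [0, 1], b₂ = [2, 0, -1].
Each slice is an integer combination of E₁ = a₁b₁ᵀ and E₂ = a₂b₂ᵀ: S₁ = −6·E₁ + 6·E₂, S₂ = −3·E₂, S₃ = −3·E₁ − 3·E₂; reading off coefficients, c₁ = [-6, 0, -3] and c₂ = [6, -3, -3].
Hence T = [1, 0] ∘ [3, 3, 2] ∘ [-6, 0, -3] + [0, 1] ∘ [2, 0, -1] ∘ [6, -3, -3], so rank(T) ≤ 2.
These bounds meet, so rank(T) = 2.

2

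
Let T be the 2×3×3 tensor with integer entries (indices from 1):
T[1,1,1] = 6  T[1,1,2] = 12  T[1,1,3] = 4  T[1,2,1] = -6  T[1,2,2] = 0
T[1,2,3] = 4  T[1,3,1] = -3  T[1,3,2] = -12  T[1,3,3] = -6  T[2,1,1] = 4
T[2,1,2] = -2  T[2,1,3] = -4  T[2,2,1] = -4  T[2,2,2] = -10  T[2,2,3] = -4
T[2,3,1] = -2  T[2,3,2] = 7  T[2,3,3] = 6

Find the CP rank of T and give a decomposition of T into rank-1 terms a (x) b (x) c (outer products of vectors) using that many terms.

rank(T) = 2

Lower bound: the mode-2 unfolding of T (rows indexed by j, columns by (i,k) = (1,1), (1,2), (1,3), (2,1), (2,2), (2,3)) is [[6, 12, 4, 4, -2, -4], [-6, 0, 4, -4, -10, -4], [-3, -12, -6, -2, 7, 6]].
There the 2×2 minor on rows j ∈ {1, 2}, columns (i,k) ∈ {(1,1), (1,2)} is det [[6, 12], [-6, 0]] = 72 ≠ 0, so this unfolding has rank ≥ 2; CP rank is at least every unfolding rank, so rank(T) ≥ 2. (This is only a lower bound: in general the CP rank may exceed every unfolding rank, so we still need to exhibit 2 rank-1 terms summing to T.)
Upper bound — finding two terms. Write S_k = T[:,:,k] for the frontal slices: S₁ = [[6, -6, -3], [4, -4, -2]], S₂ = [[12, 0, -12], [-2, -10, 7]], S₃ = [[4, 4, -6], [-4, -4, 6]].
If T = a₁ (x) b₁ (x) c₁ + a₂ (x) b₂ (x) c₂ then each S_k = c₁[k]·a₁b₁ᵀ + c₂[k]·a₂b₂ᵀ. S₁ and S₂ are linearly independent, so a₁b₁ᵀ and a₂b₂ᵀ must span the same plane of matrices: they are the rank-1 matrices of the form x·S₁ + y·S₂.
The 2×2 minor of x·S₁ + y·S₂ on rows {1,2}, columns {1,2} is −120·xy − 120·y² = (-120)·(y)(x + y), vanishing at (x:y) = (1:0) and (1:-1).
M₁ = S₁ = [[6, -6, -3], [4, -4, -2]] = [3, 2][2, -2, -1]ᵀ and M₂ = S₁ − S₂ = [[-6, -6, 9], [6, 6, -9]] = (-3)·[1, -1][2, 2, -3]ᵀ, so take a₁ = [3, 2], b₁ = [2, -2, -1], a₂ = [1, -1], b₂ = [2, 2, -3].
Each slice is an integer combination of E₁ = a₁b₁ᵀ and E₂ = a₂b₂ᵀ: S₁ = E₁, S₂ = E₁ + 3·E₂, S₃ = 2·E₂; reading off coefficients, c₁ = [1, 1, 0] and c₂ = [0, 3, 2].
Hence T = [3, 2] (x) [2, -2, -1] (x) [1, 1, 0] + [1, -1] (x) [2, 2, -3] (x) [0, 3, 2], so rank(T) ≤ 2.
These bounds meet, so rank(T) = 2.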